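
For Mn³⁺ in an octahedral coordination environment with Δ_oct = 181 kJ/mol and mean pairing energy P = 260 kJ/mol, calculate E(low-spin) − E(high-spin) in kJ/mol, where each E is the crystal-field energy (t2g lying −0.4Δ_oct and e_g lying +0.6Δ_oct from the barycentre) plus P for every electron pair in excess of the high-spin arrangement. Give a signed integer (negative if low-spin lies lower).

79

Group 7 minus oxidation state +3 gives a d⁴ configuration for Mn³⁺.
High-spin d⁴ fills as t2g^3 e_g^1 with CFSE 3(−0.4) + 1(+0.6) = -0.6Δ_oct = -109 kJ/mol.
For low-spin the configuration is t2g^4 e_g^0: orbital energy -1.6 × 181 = -290 kJ/mol, and 1 additional pair relative to high-spin adds 260 kJ/mol, giving -30 kJ/mol.
The difference is -30 − (-109) = 79 kJ/mol, so high-spin lies lower.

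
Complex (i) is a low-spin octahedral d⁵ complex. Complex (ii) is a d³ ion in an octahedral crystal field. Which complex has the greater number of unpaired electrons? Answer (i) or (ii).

(ii)

(i): t2g^5 e_g^0 → 1 unpaired.
(ii): t₂g³ eg⁰ → 3 unpaired.
So (ii) has more unpaired electrons.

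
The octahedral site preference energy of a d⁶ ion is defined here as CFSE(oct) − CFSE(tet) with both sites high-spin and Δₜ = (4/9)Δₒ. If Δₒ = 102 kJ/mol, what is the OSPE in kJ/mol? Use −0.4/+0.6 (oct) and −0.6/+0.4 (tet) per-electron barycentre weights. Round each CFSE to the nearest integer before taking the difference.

-14

Octahedral high-spin t₂g⁴ eg²: CFSE = -0.4 × 102 = -41 kJ/mol.
In a tetrahedral site the filling is e³ t₂³: CFSE(tet) = -0.6Δₜ = -0.6 × (4/9)(102) = -27 kJ/mol.
Subtracting, OSPE = -41 − (-27) = -14 kJ/mol.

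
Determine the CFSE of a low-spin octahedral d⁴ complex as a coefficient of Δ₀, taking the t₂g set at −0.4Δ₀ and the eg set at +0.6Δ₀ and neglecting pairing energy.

Configuration: t₂g⁴ eg⁰.
CFSE = 4(-0.4Δ₀) + 0(0.6Δ₀) = -1.6Δ₀ + 0.0Δ₀ = -1.6Δ₀.

-1.6 Δ₀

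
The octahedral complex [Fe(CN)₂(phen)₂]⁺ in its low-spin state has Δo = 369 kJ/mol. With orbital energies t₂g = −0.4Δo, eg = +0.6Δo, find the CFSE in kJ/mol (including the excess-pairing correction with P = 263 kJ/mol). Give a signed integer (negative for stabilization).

-212

Ligand charges: 2×(-1) from CN⁻ and 2×(+0) from phen sum to -2; with overall charge +1, Fe is +3.
Fe³⁺: group 8, so d-count = 8 − 3 = 5.
Configuration: t₂g⁵ eg⁰.
The orbital stabilization is -2.0Δo = -2.0 × 369 = -738 kJ/mol.
High-spin d⁵ would be t₂g³ eg² with 0 pairs; low-spin has 2, so 2 excess pairs cost +2P = +526 kJ/mol.
Net CFSE = -738 + 526 = -212 kJ/mol.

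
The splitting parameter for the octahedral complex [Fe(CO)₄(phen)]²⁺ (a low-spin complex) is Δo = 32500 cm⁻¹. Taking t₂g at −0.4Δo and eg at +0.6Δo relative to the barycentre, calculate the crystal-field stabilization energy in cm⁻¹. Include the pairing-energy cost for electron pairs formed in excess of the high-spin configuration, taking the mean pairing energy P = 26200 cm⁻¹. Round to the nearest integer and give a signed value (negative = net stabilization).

-25600

Ligand charges: 4×(+0) from CO and 1×(+0) from phen sum to +0; with overall charge +2, Fe is +2.
Group 8 minus oxidation state +2 gives a d⁶ configuration for Fe²⁺.
The d⁶ electrons fill as t₂g⁶ eg⁰.
Orbital CFSE = 6(-0.4) + 0(0.6) = -2.4Δo = -2.4 × 32500 = -78000 cm⁻¹.
Relative to high-spin t₂g⁴ eg² (1 paired), the low-spin configuration has 2 additional pairs, contributing +2 × 26200 = +52400 cm⁻¹.
Overall CFSE = -78000 + 52400 = -25600 cm⁻¹.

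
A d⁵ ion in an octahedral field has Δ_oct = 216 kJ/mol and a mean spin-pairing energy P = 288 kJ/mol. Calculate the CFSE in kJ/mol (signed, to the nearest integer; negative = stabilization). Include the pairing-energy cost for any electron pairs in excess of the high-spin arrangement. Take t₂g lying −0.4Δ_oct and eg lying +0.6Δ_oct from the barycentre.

With Δ_oct < P the complex is high-spin.
Filling d⁵ accordingly: t₂g³ eg².
Orbital CFSE = 0.0Δ_oct = 0.0 × 216 = 0 kJ/mol.
High-spin has no excess pairs, so no pairing correction applies.

0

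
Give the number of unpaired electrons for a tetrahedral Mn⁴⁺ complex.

Mn⁴⁺: group 7, so d-count = 7 − 4 = 3.
Tetrahedral splitting is small, so the complex is high-spin.
Configuration: e² t₂¹, giving 3 unpaired electrons.

3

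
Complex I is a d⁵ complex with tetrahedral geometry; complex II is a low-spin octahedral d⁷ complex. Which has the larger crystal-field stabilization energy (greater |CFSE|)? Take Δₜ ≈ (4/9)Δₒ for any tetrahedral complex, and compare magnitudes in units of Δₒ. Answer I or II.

II

I: With tetrahedral geometry the complex is necessarily high-spin; e² t₂³, CFSE = 0.0Δₜ ≈ 0.00Δₒ.
II: t₂g⁶ eg¹, CFSE = -1.8Δₒ.
So II has the larger |CFSE|.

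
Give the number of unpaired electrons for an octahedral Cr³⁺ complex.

3

Cr is in group 6, so Cr³⁺ is d³ (6 − 3 = 3).
Configuration: t₂g³ eg⁰, giving 3 unpaired electrons.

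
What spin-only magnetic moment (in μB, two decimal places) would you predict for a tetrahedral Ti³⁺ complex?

Group 4 minus oxidation state +3 gives a d¹ configuration for Ti³⁺.
Tetrahedral fields are weak (Δₜ ≈ 4/9 Δₒ), so electrons fill high-spin.
Configuration: e^1 t2^0 → 1 unpaired electron.
μ(spin-only) = √[1(1+2)] = √3 ≈ 1.73 μB.

1.73 μB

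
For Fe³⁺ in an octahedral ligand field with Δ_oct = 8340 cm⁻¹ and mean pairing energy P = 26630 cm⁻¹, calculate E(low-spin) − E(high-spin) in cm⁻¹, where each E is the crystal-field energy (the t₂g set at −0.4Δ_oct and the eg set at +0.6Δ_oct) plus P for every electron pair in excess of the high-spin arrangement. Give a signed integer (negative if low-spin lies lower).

36580

Fe is in group 8, so Fe³⁺ is d⁵ (8 − 3 = 5).
High-spin: t₂g³ eg², CFSE = 0.0Δ_oct = 0 cm⁻¹.
Low-spin: t₂g⁵ eg⁰, orbital CFSE = -2.0Δ_oct = -16680 cm⁻¹; plus 2 excess pairs × P = +53260 cm⁻¹; total 36580 cm⁻¹.
Thus E(LS) − E(HS) = 36580 cm⁻¹.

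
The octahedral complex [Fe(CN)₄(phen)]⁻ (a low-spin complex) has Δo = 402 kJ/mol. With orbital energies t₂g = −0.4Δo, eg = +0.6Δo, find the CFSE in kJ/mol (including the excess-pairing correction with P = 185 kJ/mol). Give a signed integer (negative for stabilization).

-434

Ligand charges: 4×(-1) from CN⁻ and 1×(+0) from phen sum to -4; with overall charge -1, Fe is +3.
Fe sits in group 8; removing 3 electrons leaves Fe³⁺ with 8 − 3 = 5 d electrons.
Configuration: t₂g⁵ eg⁰.
The orbital stabilization is -2.0Δo = -2.0 × 402 = -804 kJ/mol.
High-spin d⁵ would be t₂g³ eg² with 0 pairs; low-spin has 2, so 2 excess pairs cost +2P = +370 kJ/mol.
Net CFSE = -804 + 370 = -434 kJ/mol.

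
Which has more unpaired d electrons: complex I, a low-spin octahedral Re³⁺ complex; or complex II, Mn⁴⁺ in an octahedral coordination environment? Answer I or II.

I: Re is in group 7, so Re³⁺ is d⁴ (7 − 3 = 4); t₂g⁴ eg⁰ → 2 unpaired.
II: Mn is in group 7, so Mn⁴⁺ is d³ (7 − 4 = 3); t₂g³ eg⁰ → 3 unpaired.
So II has more unpaired electrons.

II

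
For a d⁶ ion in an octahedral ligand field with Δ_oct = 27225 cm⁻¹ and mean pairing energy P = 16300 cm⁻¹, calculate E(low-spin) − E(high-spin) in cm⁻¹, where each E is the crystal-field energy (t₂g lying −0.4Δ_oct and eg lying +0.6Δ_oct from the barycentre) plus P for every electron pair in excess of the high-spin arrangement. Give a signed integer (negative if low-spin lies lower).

-21850

High-spin d⁶ fills as t₂g⁴ eg² with CFSE 4(−0.4) + 2(+0.6) = -0.4Δ_oct = -10890 cm⁻¹.
For low-spin the configuration is t₂g⁶ eg⁰: orbital energy -2.4 × 27225 = -65340 cm⁻¹, and 2 additional pairs relative to high-spin add 32600 cm⁻¹, giving -32740 cm⁻¹.
The difference is -32740 − (-10890) = -21850 cm⁻¹, so low-spin lies lower.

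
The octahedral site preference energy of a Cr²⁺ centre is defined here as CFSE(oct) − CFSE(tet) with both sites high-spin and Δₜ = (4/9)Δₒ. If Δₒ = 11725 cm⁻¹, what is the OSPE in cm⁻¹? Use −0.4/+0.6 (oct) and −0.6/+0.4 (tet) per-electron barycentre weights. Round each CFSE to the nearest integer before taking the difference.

Group 6 minus oxidation state +2 gives a d⁴ configuration for Cr²⁺.
In an octahedral site d⁴ (HS) is t2g^3 e_g^1, giving CFSE(oct) = -0.6Δₒ = -7035 cm⁻¹.
Tetrahedral e^2 t2^2 gives -0.4Δₜ = -0.4 × (4/9) × 11725 = -2084 cm⁻¹.
OSPE = CFSE(oct) − CFSE(tet) = -7035 − (-2084) = -4951 cm⁻¹.

-4951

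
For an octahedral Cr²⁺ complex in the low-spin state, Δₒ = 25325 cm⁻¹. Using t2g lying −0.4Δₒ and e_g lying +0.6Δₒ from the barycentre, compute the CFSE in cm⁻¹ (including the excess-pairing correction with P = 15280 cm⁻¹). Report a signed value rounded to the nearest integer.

-25240

Group 6 minus oxidation state +2 gives a d⁴ configuration for Cr²⁺.
Configuration: t2g^4 e_g^0.
Orbital CFSE = 4(-0.4) + 0(0.6) = -1.6Δₒ = -1.6 × 25325 = -40520 cm⁻¹.
Relative to high-spin t2g^3 e_g^1 (0 paired), the low-spin configuration has 1 additional pair, contributing +1 × 15280 = +15280 cm⁻¹.
Combining: -40520 + 15280 = -25240 cm⁻¹.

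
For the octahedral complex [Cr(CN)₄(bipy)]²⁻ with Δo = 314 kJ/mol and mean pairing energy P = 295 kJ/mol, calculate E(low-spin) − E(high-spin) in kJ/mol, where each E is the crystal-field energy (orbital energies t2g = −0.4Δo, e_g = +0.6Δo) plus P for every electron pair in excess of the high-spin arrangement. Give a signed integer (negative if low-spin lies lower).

-19

Ligand charges: 4×(-1) from CN⁻ and 1×(+0) from bipy sum to -4; with overall charge -2, Cr is +2.
Cr sits in group 6; removing 2 electrons leaves Cr²⁺ with 6 − 2 = 4 d electrons.
In the high-spin limit (t2g^3 e_g^1) the orbital term is -0.6Δo = -188 kJ/mol, with no excess pairing.
Low-spin: t2g^4 e_g^0, orbital CFSE = -1.6Δo = -502 kJ/mol; plus 1 excess pair × P = +295 kJ/mol; total -207 kJ/mol.
The difference is -207 − (-188) = -19 kJ/mol, so low-spin lies lower.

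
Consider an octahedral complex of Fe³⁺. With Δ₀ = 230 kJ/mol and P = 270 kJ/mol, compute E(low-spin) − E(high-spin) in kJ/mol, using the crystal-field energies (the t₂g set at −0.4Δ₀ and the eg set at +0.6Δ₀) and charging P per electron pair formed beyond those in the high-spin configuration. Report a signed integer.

80

Fe sits in group 8; removing 3 electrons leaves Fe³⁺ with 8 − 3 = 5 d electrons.
High-spin d⁵ fills as t₂g³ eg² with CFSE 3(−0.4) + 2(+0.6) = 0.0Δ₀ = 0 kJ/mol.
Low-spin: t₂g⁵ eg⁰, orbital CFSE = -2.0Δ₀ = -460 kJ/mol; plus 2 excess pairs × P = +540 kJ/mol; total 80 kJ/mol.
Thus E(LS) − E(HS) = 80 kJ/mol.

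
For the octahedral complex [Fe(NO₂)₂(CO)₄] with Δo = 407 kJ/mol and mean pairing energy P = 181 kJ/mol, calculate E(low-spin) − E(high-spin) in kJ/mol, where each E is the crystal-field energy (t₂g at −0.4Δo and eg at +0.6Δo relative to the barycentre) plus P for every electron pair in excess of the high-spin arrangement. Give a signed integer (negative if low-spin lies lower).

-452

Ligand charges: 2×(-1) from NO₂⁻ and 4×(+0) from CO sum to -2; with overall charge +0, Fe is +2.
Fe sits in group 8; removing 2 electrons leaves Fe²⁺ with 8 − 2 = 6 d electrons.
In the high-spin limit (t₂g⁴ eg²) the orbital term is -0.4Δo = -163 kJ/mol, with no excess pairing.
For low-spin the configuration is t₂g⁶ eg⁰: orbital energy -2.4 × 407 = -977 kJ/mol, and 2 additional pairs relative to high-spin add 362 kJ/mol, giving -615 kJ/mol.
The difference is -615 − (-163) = -452 kJ/mol, so low-spin lies lower.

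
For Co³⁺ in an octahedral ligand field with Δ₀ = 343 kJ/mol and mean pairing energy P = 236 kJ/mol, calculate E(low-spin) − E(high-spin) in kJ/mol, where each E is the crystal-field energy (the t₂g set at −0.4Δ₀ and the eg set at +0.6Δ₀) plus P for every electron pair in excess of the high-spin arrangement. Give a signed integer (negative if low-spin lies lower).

-214

Group 9 minus oxidation state +3 gives a d⁶ configuration for Co³⁺.
High-spin: t₂g⁴ eg², CFSE = -0.4Δ₀ = -137 kJ/mol.
For low-spin the configuration is t₂g⁶ eg⁰: orbital energy -2.4 × 343 = -823 kJ/mol, and 2 additional pairs relative to high-spin add 472 kJ/mol, giving -351 kJ/mol.
Thus E(LS) − E(HS) = -214 kJ/mol.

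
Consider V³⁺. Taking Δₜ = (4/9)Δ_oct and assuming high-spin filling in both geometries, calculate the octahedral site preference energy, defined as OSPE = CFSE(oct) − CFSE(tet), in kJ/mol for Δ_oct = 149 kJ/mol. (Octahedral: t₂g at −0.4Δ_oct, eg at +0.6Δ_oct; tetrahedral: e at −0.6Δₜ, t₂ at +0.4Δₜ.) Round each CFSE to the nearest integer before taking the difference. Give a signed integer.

-40

V is in group 5, so V³⁺ is d² (5 − 3 = 2).
Octahedral high-spin t2g^2 e_g^0: CFSE = -0.8 × 149 = -119 kJ/mol.
Tetrahedral: e^2 t2^0, CFSE = 2(−0.6) + 0(+0.4) = -1.2Δₜ = -1.2 × (4/9) × 149 = -79 kJ/mol.
Subtracting, OSPE = -119 − (-79) = -40 kJ/mol.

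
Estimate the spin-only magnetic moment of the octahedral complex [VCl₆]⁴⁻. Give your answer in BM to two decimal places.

Each Cl⁻ contributes -1; 6 × (-1) = -6. With overall charge -4, V is in the +2 oxidation state.
Group 5 minus oxidation state +2 gives a d³ configuration for V²⁺.
Configuration: t₂g³ eg⁰ → 3 unpaired electrons.
μ(spin-only) = √[3(3+2)] = √15 ≈ 3.87 BM.

3.87 BM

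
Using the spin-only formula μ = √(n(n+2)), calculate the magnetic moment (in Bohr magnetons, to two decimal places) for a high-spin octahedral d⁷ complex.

Configuration: t₂g⁵ eg² → 3 unpaired electrons.
μ(spin-only) = √[3(3+2)] = √15 ≈ 3.87 Bohr magnetons.

3.87 Bohr magnetons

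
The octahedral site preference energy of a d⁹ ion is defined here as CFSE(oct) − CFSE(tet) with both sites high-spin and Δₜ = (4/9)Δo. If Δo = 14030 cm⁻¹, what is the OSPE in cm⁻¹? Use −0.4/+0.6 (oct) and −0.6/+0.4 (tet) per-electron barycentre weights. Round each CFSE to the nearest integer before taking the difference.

Octahedral high-spin t₂g⁶ eg³: CFSE = -0.6 × 14030 = -8418 cm⁻¹.
Tetrahedral: e⁴ t₂⁵, CFSE = 4(−0.6) + 5(+0.4) = -0.4Δₜ = -0.4 × (4/9) × 14030 = -2494 cm⁻¹.
Subtracting, OSPE = -8418 − (-2494) = -5924 cm⁻¹.

-5924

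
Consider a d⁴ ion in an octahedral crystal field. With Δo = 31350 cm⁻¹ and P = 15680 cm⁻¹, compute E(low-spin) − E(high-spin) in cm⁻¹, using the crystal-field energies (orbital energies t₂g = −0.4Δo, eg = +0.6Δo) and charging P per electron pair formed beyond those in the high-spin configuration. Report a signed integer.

-15670

In the high-spin limit (t₂g³ eg¹) the orbital term is -0.6Δo = -18810 cm⁻¹, with no excess pairing.
Low-spin: t₂g⁴ eg⁰, orbital CFSE = -1.6Δo = -50160 cm⁻¹; plus 1 excess pair × P = +15680 cm⁻¹; total -34480 cm⁻¹.
E(LS) − E(HS) = -34480 − (-18810) = -15670 cm⁻¹.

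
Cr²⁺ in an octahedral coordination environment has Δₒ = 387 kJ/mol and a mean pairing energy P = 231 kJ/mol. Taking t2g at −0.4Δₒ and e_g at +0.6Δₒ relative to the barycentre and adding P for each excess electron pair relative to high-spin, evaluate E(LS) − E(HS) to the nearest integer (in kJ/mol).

Group 6 minus oxidation state +2 gives a d⁴ configuration for Cr²⁺.
High-spin: t2g^3 e_g^1, CFSE = -0.6Δₒ = -232 kJ/mol.
Low-spin t2g^4 e_g^0 gives -1.6Δₒ = -619 kJ/mol, but forming 1 extra pair costs 1P = 231 kJ/mol, so E(LS) = -619 + 231 = -388 kJ/mol.
E(LS) − E(HS) = -388 − (-232) = -156 kJ/mol.

-156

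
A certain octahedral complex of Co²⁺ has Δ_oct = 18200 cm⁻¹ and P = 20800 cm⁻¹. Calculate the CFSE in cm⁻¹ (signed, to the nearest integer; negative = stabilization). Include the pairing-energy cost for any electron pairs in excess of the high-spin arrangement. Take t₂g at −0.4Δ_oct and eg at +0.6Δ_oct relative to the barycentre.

Group 9 minus oxidation state +2 gives a d⁷ configuration for Co²⁺.
Δ_oct < P, so pairing is avoided: the ground state is high-spin.
Filling d⁷ accordingly: t₂g⁵ eg².
Orbital CFSE = -0.8Δ_oct = -0.8 × 18200 = -14560 cm⁻¹.
High-spin has no excess pairs, so no pairing correction applies.

-14560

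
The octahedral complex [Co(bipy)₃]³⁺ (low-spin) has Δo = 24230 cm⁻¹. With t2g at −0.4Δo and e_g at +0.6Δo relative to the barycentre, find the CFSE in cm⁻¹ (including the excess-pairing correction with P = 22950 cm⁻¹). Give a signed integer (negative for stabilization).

bipy is neutral, so the +3 overall charge sits on Co: oxidation state +3.
Co is in group 9, so Co³⁺ is d⁶ (9 − 3 = 6).
Configuration: t2g^6 e_g^0.
Orbital CFSE = 6(-0.4) + 0(0.6) = -2.4Δo = -2.4 × 24230 = -58152 cm⁻¹.
High-spin d⁶ would be t2g^4 e_g^2 with 1 pair; low-spin has 3, so 2 excess pairs cost +2P = +45900 cm⁻¹.
Combining: -58152 + 45900 = -12252 cm⁻¹.

-12252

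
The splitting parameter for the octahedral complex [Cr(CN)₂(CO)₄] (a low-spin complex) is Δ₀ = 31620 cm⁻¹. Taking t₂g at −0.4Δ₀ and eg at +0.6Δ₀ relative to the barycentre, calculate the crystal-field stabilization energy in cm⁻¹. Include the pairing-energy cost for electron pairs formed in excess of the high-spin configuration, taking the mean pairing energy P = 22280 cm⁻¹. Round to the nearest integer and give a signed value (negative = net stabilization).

Ligand charges: 2×(-1) from CN⁻ and 4×(+0) from CO sum to -2; with overall charge +0, Cr is +2.
Cr²⁺: group 6, so d-count = 6 − 2 = 4.
Electron filling gives t₂g⁴ eg⁰.
CFSE(orbital) = 4×(-0.4Δ₀) + 0×(0.6Δ₀) = -1.6Δ₀; with Δ₀ = 31620 cm⁻¹ that is -50592 cm⁻¹.
High-spin d⁴ would be t₂g³ eg¹ with 0 pairs; low-spin has 1, so 1 excess pair costs +1P = +22280 cm⁻¹.
Overall CFSE = -50592 + 22280 = -28312 cm⁻¹.

-28312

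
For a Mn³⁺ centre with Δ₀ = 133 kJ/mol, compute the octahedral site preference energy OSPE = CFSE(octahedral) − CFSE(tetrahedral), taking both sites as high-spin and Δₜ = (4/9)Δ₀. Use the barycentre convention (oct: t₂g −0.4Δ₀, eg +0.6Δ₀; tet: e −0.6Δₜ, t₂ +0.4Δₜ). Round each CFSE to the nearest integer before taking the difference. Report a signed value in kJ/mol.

-56

Mn is in group 7, so Mn³⁺ is d⁴ (7 − 3 = 4).
Octahedral (high-spin): t2g^3 e_g^1, CFSE = 3(−0.4) + 1(+0.6) = -0.6Δ₀ = -0.6 × 133 = -80 kJ/mol.
In a tetrahedral site the filling is e^2 t2^2: CFSE(tet) = -0.4Δₜ = -0.4 × (4/9)(133) = -24 kJ/mol.
Subtracting, OSPE = -80 − (-24) = -56 kJ/mol.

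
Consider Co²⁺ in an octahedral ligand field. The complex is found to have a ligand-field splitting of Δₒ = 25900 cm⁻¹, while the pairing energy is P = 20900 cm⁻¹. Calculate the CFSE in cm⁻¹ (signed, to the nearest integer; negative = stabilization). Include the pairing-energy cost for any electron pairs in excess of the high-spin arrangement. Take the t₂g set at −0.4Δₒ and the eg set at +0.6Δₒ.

-25720

Co²⁺: group 9, so d-count = 9 − 2 = 7.
Δₒ > P, so pairing is preferred: the ground state is low-spin.
Configuration: t₂g⁶ eg¹.
Orbital CFSE = -1.8Δₒ = -1.8 × 25900 = -46620 cm⁻¹.
Excess pairs vs high-spin: 3 − 2 = 1; pairing cost = +20900 cm⁻¹.
Net CFSE = -46620 + 20900 = -25720 cm⁻¹.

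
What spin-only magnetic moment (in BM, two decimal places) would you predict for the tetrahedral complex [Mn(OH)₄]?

Each OH⁻ contributes -1; 4 × (-1) = -4. With overall charge +0, Mn is in the +4 oxidation state.
Mn sits in group 7; removing 4 electrons leaves Mn⁴⁺ with 7 − 4 = 3 d electrons.
Tetrahedral fields are weak (Δₜ ≈ 4/9 Δₒ), so electrons fill high-spin.
Configuration: e² t₂¹ → 3 unpaired electrons.
μ(spin-only) = √[3(3+2)] = √15 ≈ 3.87 BM.

3.87 BM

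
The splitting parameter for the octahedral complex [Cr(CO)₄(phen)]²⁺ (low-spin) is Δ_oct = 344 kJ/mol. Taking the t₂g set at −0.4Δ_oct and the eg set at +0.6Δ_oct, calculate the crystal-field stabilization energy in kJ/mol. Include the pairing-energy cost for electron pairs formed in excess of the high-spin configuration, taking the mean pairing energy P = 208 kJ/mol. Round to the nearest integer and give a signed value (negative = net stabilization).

Ligand charges: 4×(+0) from CO and 1×(+0) from phen sum to +0; with overall charge +2, Cr is +2.
Cr sits in group 6; removing 2 electrons leaves Cr²⁺ with 6 − 2 = 4 d electrons.
The d⁴ electrons fill as t₂g⁴ eg⁰.
The orbital stabilization is -1.6Δ_oct = -1.6 × 344 = -550 kJ/mol.
Pairing penalty: 1 pair vs 0 in the high-spin reference → 1 extra × P = 208 kJ/mol.
Overall CFSE = -550 + 208 = -342 kJ/mol.

-342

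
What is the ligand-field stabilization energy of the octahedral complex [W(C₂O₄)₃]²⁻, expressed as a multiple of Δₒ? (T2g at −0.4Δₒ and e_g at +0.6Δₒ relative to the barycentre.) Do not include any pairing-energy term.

-0.8 Δₒ

Each C₂O₄²⁻ contributes -2; 3 × (-2) = -6. With overall charge -2, W is in the +4 oxidation state.
Group 6 minus oxidation state +4 gives a d² configuration for W⁴⁺.
Configuration: t2g^2 e_g^0.
CFSE = 2(-0.4Δₒ) + 0(0.6Δₒ) = -0.8Δₒ + 0.0Δₒ = -0.8Δₒ.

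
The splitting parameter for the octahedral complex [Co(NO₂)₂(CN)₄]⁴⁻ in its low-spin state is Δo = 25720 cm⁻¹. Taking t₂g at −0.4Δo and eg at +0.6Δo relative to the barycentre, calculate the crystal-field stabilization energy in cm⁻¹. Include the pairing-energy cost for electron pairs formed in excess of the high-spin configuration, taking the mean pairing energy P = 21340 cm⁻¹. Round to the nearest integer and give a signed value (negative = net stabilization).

-24956

Ligand charges: 2×(-1) from NO₂⁻ and 4×(-1) from CN⁻ sum to -6; with overall charge -4, Co is +2.
Co sits in group 9; removing 2 electrons leaves Co²⁺ with 9 − 2 = 7 d electrons.
Electron filling gives t₂g⁶ eg¹.
CFSE(orbital) = 6×(-0.4Δo) + 1×(0.6Δo) = -1.8Δo; with Δo = 25720 cm⁻¹ that is -46296 cm⁻¹.
High-spin d⁷ would be t₂g⁵ eg² with 2 pairs; low-spin has 3, so 1 excess pair costs +1P = +21340 cm⁻¹.
Overall CFSE = -46296 + 21340 = -24956 cm⁻¹.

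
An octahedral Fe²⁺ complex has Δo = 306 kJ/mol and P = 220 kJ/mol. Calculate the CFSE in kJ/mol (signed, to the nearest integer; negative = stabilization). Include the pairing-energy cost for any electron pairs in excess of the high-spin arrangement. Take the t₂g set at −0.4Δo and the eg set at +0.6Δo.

Fe is in group 8, so Fe²⁺ is d⁶ (8 − 2 = 6).
Δo > P, so pairing is preferred: the ground state is low-spin.
Configuration: t₂g⁶ eg⁰.
Orbital CFSE = -2.4Δo = -2.4 × 306 = -734 kJ/mol.
Excess pairs vs high-spin: 3 − 1 = 2; pairing cost = +440 kJ/mol.
Net CFSE = -734 + 440 = -294 kJ/mol.

-294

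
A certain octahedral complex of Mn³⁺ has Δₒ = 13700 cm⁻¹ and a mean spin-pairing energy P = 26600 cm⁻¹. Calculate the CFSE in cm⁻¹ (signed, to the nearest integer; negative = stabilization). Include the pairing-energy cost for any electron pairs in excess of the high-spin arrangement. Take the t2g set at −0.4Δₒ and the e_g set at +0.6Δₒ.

Mn³⁺: group 7, so d-count = 7 − 3 = 4.
Here Δₒ < P (13700 < 26600), so the high-spin state is favoured.
That gives t2g^3 e_g^1.
Orbital CFSE = -0.6Δₒ = -0.6 × 13700 = -8220 cm⁻¹.
High-spin has no excess pairs, so no pairing correction applies.

-8220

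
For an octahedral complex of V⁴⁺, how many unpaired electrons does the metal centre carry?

V sits in group 5; removing 4 electrons leaves V⁴⁺ with 5 − 4 = 1 d electrons.
Configuration: t2g^1 e_g^0, giving 1 unpaired electron.

1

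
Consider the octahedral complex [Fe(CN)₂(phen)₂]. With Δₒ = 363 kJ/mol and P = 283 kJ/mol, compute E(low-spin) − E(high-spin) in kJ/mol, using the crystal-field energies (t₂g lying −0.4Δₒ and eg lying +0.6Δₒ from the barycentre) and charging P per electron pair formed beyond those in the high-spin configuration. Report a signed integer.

-160

Ligand charges: 2×(-1) from CN⁻ and 2×(+0) from phen sum to -2; with overall charge +0, Fe is +2.
Group 8 minus oxidation state +2 gives a d⁶ configuration for Fe²⁺.
In the high-spin limit (t₂g⁴ eg²) the orbital term is -0.4Δₒ = -145 kJ/mol, with no excess pairing.
For low-spin the configuration is t₂g⁶ eg⁰: orbital energy -2.4 × 363 = -871 kJ/mol, and 2 additional pairs relative to high-spin add 566 kJ/mol, giving -305 kJ/mol.
The difference is -305 − (-145) = -160 kJ/mol, so low-spin lies lower.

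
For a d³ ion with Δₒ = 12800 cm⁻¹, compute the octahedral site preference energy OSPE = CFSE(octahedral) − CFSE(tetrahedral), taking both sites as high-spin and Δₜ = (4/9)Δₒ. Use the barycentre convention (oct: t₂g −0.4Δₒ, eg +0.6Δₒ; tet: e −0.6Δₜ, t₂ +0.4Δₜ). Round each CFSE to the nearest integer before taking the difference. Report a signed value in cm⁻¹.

-10809

Octahedral (high-spin): t₂g³ eg⁰, CFSE = 3(−0.4) + 0(+0.6) = -1.2Δₒ = -1.2 × 12800 = -15360 cm⁻¹.
Tetrahedral: e² t₂¹, CFSE = 2(−0.6) + 1(+0.4) = -0.8Δₜ = -0.8 × (4/9) × 12800 = -4551 cm⁻¹.
OSPE = -15360 − (-4551) = -10809 cm⁻¹.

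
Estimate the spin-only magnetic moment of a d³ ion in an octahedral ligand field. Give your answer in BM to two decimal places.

For octahedral d³ the high- and low-spin configurations coincide.
Configuration: t2g^3 e_g^0 → 3 unpaired electrons.
μ(spin-only) = √[3(3+2)] = √15 ≈ 3.87 BM.

3.87 BM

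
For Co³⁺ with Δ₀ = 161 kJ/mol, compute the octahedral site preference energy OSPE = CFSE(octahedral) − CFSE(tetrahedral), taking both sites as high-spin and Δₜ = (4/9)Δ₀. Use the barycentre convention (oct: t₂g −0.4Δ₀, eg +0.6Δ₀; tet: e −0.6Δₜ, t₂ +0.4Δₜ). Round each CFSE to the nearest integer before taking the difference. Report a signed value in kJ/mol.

-21

Co sits in group 9; removing 3 electrons leaves Co³⁺ with 9 − 3 = 6 d electrons.
In an octahedral site d⁶ (HS) is t2g^4 e_g^2, giving CFSE(oct) = -0.4Δ₀ = -64 kJ/mol.
Tetrahedral e^3 t2^3 gives -0.6Δₜ = -0.6 × (4/9) × 161 = -43 kJ/mol.
OSPE = -64 − (-43) = -21 kJ/mol.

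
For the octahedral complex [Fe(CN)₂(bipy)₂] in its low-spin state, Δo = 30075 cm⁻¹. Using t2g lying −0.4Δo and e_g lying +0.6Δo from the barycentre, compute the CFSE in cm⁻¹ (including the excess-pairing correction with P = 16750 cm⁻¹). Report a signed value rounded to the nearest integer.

Ligand charges: 2×(-1) from CN⁻ and 2×(+0) from bipy sum to -2; with overall charge +0, Fe is +2.
Fe²⁺: group 8, so d-count = 8 − 2 = 6.
The d⁶ electrons fill as t2g^6 e_g^0.
CFSE(orbital) = 6×(-0.4Δo) + 0×(0.6Δo) = -2.4Δo; with Δo = 30075 cm⁻¹ that is -72180 cm⁻¹.
Pairing penalty: 3 pairs vs 1 in the high-spin reference → 2 extra × P = 33500 cm⁻¹.
Combining: -72180 + 33500 = -38680 cm⁻¹.

-38680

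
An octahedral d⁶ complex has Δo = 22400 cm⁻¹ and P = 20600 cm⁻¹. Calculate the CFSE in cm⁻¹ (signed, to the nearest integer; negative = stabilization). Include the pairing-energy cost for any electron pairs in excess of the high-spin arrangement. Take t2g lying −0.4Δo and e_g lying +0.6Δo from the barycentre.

-12560

With Δo > P the complex is low-spin.
Configuration: t2g^6 e_g^0.
Orbital CFSE = -2.4Δo = -2.4 × 22400 = -53760 cm⁻¹.
Excess pairs vs high-spin: 3 − 1 = 2; pairing cost = +41200 cm⁻¹.
Net CFSE = -53760 + 41200 = -12560 cm⁻¹.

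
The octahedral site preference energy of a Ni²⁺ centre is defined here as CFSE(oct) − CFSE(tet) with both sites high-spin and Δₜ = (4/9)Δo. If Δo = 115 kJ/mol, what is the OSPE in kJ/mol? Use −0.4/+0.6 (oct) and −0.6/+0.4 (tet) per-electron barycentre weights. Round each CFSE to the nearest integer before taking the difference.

-97

Group 10 minus oxidation state +2 gives a d⁸ configuration for Ni²⁺.
Octahedral high-spin t2g^6 e_g^2: CFSE = -1.2 × 115 = -138 kJ/mol.
Tetrahedral e^4 t2^4 gives -0.8Δₜ = -0.8 × (4/9) × 115 = -41 kJ/mol.
OSPE = CFSE(oct) − CFSE(tet) = -138 − (-41) = -97 kJ/mol.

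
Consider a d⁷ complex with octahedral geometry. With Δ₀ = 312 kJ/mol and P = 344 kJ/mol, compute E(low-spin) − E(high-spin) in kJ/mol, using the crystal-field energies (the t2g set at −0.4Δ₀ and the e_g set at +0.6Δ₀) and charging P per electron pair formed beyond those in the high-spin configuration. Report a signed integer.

32

High-spin d⁷ fills as t2g^5 e_g^2 with CFSE 5(−0.4) + 2(+0.6) = -0.8Δ₀ = -250 kJ/mol.
Low-spin: t2g^6 e_g^1, orbital CFSE = -1.8Δ₀ = -562 kJ/mol; plus 1 excess pair × P = +344 kJ/mol; total -218 kJ/mol.
E(LS) − E(HS) = -218 − (-250) = 32 kJ/mol.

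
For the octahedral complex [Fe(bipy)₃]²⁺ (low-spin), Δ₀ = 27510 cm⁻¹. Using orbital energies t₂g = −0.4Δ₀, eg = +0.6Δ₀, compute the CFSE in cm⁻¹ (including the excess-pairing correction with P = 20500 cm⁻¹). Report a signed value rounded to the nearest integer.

bipy is neutral, so the +2 overall charge sits on Fe: oxidation state +2.
Fe sits in group 8; removing 2 electrons leaves Fe²⁺ with 8 − 2 = 6 d electrons.
The d⁶ electrons fill as t₂g⁶ eg⁰.
Orbital CFSE = 6(-0.4) + 0(0.6) = -2.4Δ₀ = -2.4 × 27510 = -66024 cm⁻¹.
Pairing penalty: 3 pairs vs 1 in the high-spin reference → 2 extra × P = 41000 cm⁻¹.
Combining: -66024 + 41000 = -25024 cm⁻¹.

-25024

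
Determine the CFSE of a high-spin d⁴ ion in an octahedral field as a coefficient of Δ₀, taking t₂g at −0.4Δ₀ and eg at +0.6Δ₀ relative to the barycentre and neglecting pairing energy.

-0.6 Δ₀

Configuration: t₂g³ eg¹.
CFSE = 3(-0.4Δ₀) + 1(0.6Δ₀) = -1.2Δ₀ + 0.6Δ₀ = -0.6Δ₀.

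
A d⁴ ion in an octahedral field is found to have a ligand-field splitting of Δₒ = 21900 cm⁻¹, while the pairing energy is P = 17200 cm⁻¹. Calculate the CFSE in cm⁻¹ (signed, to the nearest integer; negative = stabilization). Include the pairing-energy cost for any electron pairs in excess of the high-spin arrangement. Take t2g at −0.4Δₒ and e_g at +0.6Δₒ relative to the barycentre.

-17840

With Δₒ > P the complex is low-spin.
That gives t2g^4 e_g^0.
Orbital CFSE = -1.6Δₒ = -1.6 × 21900 = -35040 cm⁻¹.
Excess pairs vs high-spin: 1 − 0 = 1; pairing cost = +17200 cm⁻¹.
Net CFSE = -35040 + 17200 = -17840 cm⁻¹.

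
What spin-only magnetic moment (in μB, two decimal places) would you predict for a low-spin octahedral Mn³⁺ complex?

2.83 μB

Mn sits in group 7; removing 3 electrons leaves Mn³⁺ with 7 − 3 = 4 d electrons.
Configuration: t₂g⁴ eg⁰ → 2 unpaired electrons.
μ(spin-only) = √[2(2+2)] = √8 ≈ 2.83 μB.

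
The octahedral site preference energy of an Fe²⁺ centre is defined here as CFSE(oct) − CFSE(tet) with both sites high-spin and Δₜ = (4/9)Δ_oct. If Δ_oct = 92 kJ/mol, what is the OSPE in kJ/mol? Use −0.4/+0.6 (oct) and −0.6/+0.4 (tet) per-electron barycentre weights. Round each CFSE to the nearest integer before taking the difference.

-12

Fe²⁺: group 8, so d-count = 8 − 2 = 6.
Octahedral high-spin t2g^4 e_g^2: CFSE = -0.4 × 92 = -37 kJ/mol.
Tetrahedral: e^3 t2^3, CFSE = 3(−0.6) + 3(+0.4) = -0.6Δₜ = -0.6 × (4/9) × 92 = -25 kJ/mol.
OSPE = CFSE(oct) − CFSE(tet) = -37 − (-25) = -12 kJ/mol.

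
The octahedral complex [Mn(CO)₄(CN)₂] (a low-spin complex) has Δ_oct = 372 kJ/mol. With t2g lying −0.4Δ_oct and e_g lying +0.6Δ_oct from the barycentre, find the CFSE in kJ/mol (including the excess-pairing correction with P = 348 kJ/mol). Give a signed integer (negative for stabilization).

Ligand charges: 4×(+0) from CO and 2×(-1) from CN⁻ sum to -2; with overall charge +0, Mn is +2.
Mn is in group 7, so Mn²⁺ is d⁵ (7 − 2 = 5).
Configuration: t2g^5 e_g^0.
CFSE(orbital) = 5×(-0.4Δ_oct) + 0×(0.6Δ_oct) = -2.0Δ_oct; with Δ_oct = 372 kJ/mol that is -744 kJ/mol.
Relative to high-spin t2g^3 e_g^2 (0 paired), the low-spin configuration has 2 additional pairs, contributing +2 × 348 = +696 kJ/mol.
Overall CFSE = -744 + 696 = -48 kJ/mol.

-48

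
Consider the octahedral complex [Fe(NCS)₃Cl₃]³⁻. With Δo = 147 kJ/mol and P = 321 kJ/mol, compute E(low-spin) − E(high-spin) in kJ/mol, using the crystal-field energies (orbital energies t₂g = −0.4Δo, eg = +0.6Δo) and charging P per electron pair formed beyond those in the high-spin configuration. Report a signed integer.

Ligand charges: 3×(-1) from NCS⁻ and 3×(-1) from Cl⁻ sum to -6; with overall charge -3, Fe is +3.
Fe sits in group 8; removing 3 electrons leaves Fe³⁺ with 8 − 3 = 5 d electrons.
In the high-spin limit (t₂g³ eg²) the orbital term is 0.0Δo = 0 kJ/mol, with no excess pairing.
Low-spin t₂g⁵ eg⁰ gives -2.0Δo = -294 kJ/mol, but forming 2 extra pairs costs 2P = 642 kJ/mol, so E(LS) = -294 + 642 = 348 kJ/mol.
The difference is 348 − (0) = 348 kJ/mol, so high-spin lies lower.

348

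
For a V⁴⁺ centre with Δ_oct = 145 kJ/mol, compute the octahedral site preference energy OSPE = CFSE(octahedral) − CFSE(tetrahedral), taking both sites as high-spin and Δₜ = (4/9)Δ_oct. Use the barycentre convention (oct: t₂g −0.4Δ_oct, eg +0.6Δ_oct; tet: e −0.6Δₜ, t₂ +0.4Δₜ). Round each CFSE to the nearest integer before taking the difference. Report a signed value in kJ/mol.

V is in group 5, so V⁴⁺ is d¹ (5 − 4 = 1).
In an octahedral site d¹ (HS) is t2g^1 e_g^0, giving CFSE(oct) = -0.4Δ_oct = -58 kJ/mol.
In a tetrahedral site the filling is e^1 t2^0: CFSE(tet) = -0.6Δₜ = -0.6 × (4/9)(145) = -39 kJ/mol.
Subtracting, OSPE = -58 − (-39) = -19 kJ/mol.

-19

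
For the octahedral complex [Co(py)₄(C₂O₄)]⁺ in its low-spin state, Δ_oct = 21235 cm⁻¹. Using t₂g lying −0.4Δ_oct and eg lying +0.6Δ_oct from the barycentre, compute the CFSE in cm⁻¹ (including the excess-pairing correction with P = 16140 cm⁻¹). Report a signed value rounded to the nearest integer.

-18684

Ligand charges: 4×(+0) from py and 1×(-2) from C₂O₄²⁻ sum to -2; with overall charge +1, Co is +3.
Co sits in group 9; removing 3 electrons leaves Co³⁺ with 9 − 3 = 6 d electrons.
The d⁶ electrons fill as t₂g⁶ eg⁰.
CFSE(orbital) = 6×(-0.4Δ_oct) + 0×(0.6Δ_oct) = -2.4Δ_oct; with Δ_oct = 21235 cm⁻¹ that is -50964 cm⁻¹.
High-spin d⁶ would be t₂g⁴ eg² with 1 pair; low-spin has 3, so 2 excess pairs cost +2P = +32280 cm⁻¹.
Overall CFSE = -50964 + 32280 = -18684 cm⁻¹.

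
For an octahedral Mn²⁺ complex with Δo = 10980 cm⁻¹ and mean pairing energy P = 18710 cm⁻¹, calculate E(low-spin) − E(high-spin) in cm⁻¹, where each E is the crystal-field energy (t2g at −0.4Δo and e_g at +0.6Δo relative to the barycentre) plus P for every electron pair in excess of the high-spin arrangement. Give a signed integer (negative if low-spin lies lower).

15460

Mn sits in group 7; removing 2 electrons leaves Mn²⁺ with 7 − 2 = 5 d electrons.
High-spin: t2g^3 e_g^2, CFSE = 0.0Δo = 0 cm⁻¹.
Low-spin t2g^5 e_g^0 gives -2.0Δo = -21960 cm⁻¹, but forming 2 extra pairs costs 2P = 37420 cm⁻¹, so E(LS) = -21960 + 37420 = 15460 cm⁻¹.
Thus E(LS) − E(HS) = 15460 cm⁻¹.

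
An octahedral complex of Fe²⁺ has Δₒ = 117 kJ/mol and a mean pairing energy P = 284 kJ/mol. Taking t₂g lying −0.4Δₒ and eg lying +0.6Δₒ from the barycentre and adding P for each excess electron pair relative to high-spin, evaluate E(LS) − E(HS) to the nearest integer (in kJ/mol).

Fe sits in group 8; removing 2 electrons leaves Fe²⁺ with 8 − 2 = 6 d electrons.
High-spin d⁶ fills as t₂g⁴ eg² with CFSE 4(−0.4) + 2(+0.6) = -0.4Δₒ = -47 kJ/mol.
Low-spin: t₂g⁶ eg⁰, orbital CFSE = -2.4Δₒ = -281 kJ/mol; plus 2 excess pairs × P = +568 kJ/mol; total 287 kJ/mol.
E(LS) − E(HS) = 287 − (-47) = 334 kJ/mol.

334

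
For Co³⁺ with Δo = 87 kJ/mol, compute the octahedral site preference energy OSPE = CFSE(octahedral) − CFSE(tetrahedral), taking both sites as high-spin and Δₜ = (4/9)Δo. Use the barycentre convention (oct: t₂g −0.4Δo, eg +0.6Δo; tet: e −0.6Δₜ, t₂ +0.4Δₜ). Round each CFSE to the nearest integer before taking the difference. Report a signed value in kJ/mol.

-12

Co is in group 9, so Co³⁺ is d⁶ (9 − 3 = 6).
Octahedral high-spin t₂g⁴ eg²: CFSE = -0.4 × 87 = -35 kJ/mol.
In a tetrahedral site the filling is e³ t₂³: CFSE(tet) = -0.6Δₜ = -0.6 × (4/9)(87) = -23 kJ/mol.
OSPE = -35 − (-23) = -12 kJ/mol.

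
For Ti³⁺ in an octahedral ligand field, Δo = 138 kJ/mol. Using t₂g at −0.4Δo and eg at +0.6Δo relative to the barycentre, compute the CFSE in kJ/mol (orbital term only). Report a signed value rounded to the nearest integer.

-55

Ti is in group 4, so Ti³⁺ is d¹ (4 − 3 = 1).
The d¹ electrons fill as t₂g¹ eg⁰.
The orbital stabilization is -0.4Δo = -0.4 × 138 = -55 kJ/mol.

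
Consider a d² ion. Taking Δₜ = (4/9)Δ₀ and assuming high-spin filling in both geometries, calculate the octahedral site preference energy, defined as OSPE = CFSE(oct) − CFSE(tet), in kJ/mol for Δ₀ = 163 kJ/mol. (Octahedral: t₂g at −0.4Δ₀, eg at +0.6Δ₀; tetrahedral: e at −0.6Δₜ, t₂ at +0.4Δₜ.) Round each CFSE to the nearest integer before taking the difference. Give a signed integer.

-43

Octahedral (high-spin): t₂g² eg⁰, CFSE = 2(−0.4) + 0(+0.6) = -0.8Δ₀ = -0.8 × 163 = -130 kJ/mol.
Tetrahedral: e² t₂⁰, CFSE = 2(−0.6) + 0(+0.4) = -1.2Δₜ = -1.2 × (4/9) × 163 = -87 kJ/mol.
Subtracting, OSPE = -130 − (-87) = -43 kJ/mol.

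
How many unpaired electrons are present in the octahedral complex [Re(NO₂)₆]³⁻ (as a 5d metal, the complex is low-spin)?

Each NO₂⁻ contributes -1; 6 × (-1) = -6. With overall charge -3, Re is in the +3 oxidation state.
Re³⁺: group 7, so d-count = 7 − 3 = 4.
Configuration: t₂g⁴ eg⁰, giving 2 unpaired electrons.

2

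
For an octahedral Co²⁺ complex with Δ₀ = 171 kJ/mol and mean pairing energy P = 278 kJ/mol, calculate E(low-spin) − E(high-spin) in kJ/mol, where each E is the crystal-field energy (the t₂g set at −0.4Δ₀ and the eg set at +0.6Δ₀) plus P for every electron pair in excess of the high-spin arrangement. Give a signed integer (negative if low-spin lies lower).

Co²⁺: group 9, so d-count = 9 − 2 = 7.
High-spin d⁷ fills as t₂g⁵ eg² with CFSE 5(−0.4) + 2(+0.6) = -0.8Δ₀ = -137 kJ/mol.
Low-spin: t₂g⁶ eg¹, orbital CFSE = -1.8Δ₀ = -308 kJ/mol; plus 1 excess pair × P = +278 kJ/mol; total -30 kJ/mol.
E(LS) − E(HS) = -30 − (-137) = 107 kJ/mol.

107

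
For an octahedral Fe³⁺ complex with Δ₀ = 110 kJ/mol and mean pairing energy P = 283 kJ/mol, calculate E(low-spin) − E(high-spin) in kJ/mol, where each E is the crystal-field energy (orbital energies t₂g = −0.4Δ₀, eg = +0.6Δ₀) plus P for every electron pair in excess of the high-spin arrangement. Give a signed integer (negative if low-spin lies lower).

Fe sits in group 8; removing 3 electrons leaves Fe³⁺ with 8 − 3 = 5 d electrons.
In the high-spin limit (t₂g³ eg²) the orbital term is 0.0Δ₀ = 0 kJ/mol, with no excess pairing.
For low-spin the configuration is t₂g⁵ eg⁰: orbital energy -2.0 × 110 = -220 kJ/mol, and 2 additional pairs relative to high-spin add 566 kJ/mol, giving 346 kJ/mol.
Thus E(LS) − E(HS) = 346 kJ/mol.

346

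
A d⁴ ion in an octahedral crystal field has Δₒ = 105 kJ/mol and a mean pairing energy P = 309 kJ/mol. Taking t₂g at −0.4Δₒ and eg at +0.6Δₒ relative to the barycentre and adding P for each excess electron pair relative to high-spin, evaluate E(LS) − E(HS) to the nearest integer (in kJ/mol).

204

High-spin: t₂g³ eg¹, CFSE = -0.6Δₒ = -63 kJ/mol.
Low-spin t₂g⁴ eg⁰ gives -1.6Δₒ = -168 kJ/mol, but forming 1 extra pair costs 1P = 309 kJ/mol, so E(LS) = -168 + 309 = 141 kJ/mol.
Thus E(LS) − E(HS) = 204 kJ/mol.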